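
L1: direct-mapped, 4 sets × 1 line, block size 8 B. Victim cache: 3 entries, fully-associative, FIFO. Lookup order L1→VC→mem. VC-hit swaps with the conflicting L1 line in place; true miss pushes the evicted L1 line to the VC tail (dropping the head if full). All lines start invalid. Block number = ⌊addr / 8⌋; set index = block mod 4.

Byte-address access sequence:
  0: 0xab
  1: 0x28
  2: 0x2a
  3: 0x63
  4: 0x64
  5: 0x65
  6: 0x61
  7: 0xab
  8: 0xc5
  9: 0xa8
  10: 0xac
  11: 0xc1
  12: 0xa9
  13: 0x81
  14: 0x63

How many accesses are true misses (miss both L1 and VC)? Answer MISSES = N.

  [0] addr=0xab blk=21 s=1: MISS | VC []
  [1] addr=0x28 blk=5 s=1: MISS | VC [21]
  [2] addr=0x2a blk=5 s=1: L1-HIT | VC [21]
  [3] addr=0x63 blk=12 s=0: MISS | VC [21]
  [4] addr=0x64 blk=12 s=0: L1-HIT | VC [21]
  [5] addr=0x65 blk=12 s=0: L1-HIT | VC [21]
  [6] addr=0x61 blk=12 s=0: L1-HIT | VC [21]
  [7] addr=0xab blk=21 s=1: VC-HIT | VC [5]
  [8] addr=0xc5 blk=24 s=0: MISS | VC [5, 12]
  [9] addr=0xa8 blk=21 s=1: L1-HIT | VC [5, 12]
  [10] addr=0xac blk=21 s=1: L1-HIT | VC [5, 12]
  [11] addr=0xc1 blk=24 s=0: L1-HIT | VC [5, 12]
  [12] addr=0xa9 blk=21 s=1: L1-HIT | VC [5, 12]
  [13] addr=0x81 blk=16 s=0: MISS | VC [5, 12, 24]
  [14] addr=0x63 blk=12 s=0: VC-HIT | VC [5, 16, 24]

MISSES = 5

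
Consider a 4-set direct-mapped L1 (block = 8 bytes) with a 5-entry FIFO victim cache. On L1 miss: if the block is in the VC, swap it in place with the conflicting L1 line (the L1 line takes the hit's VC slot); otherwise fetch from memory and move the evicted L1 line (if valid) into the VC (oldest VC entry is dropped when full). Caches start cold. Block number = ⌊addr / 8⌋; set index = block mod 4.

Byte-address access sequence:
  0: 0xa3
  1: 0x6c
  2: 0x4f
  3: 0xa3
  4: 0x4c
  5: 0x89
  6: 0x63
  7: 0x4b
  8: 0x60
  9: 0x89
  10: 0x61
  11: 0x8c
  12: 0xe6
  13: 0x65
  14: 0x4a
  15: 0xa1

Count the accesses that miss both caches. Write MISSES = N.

  [0] addr=0xa3 blk=20 s=0: MISS | VC []
  [1] addr=0x6c blk=13 s=1: MISS | VC []
  [2] addr=0x4f blk=9 s=1: MISS | VC [13]
  [3] addr=0xa3 blk=20 s=0: L1-HIT | VC [13]
  [4] addr=0x4c blk=9 s=1: L1-HIT | VC [13]
  [5] addr=0x89 blk=17 s=1: MISS | VC [13, 9]
  [6] addr=0x63 blk=12 s=0: MISS | VC [13, 9, 20]
  [7] addr=0x4b blk=9 s=1: VC-HIT | VC [13, 17, 20]
  [8] addr=0x60 blk=12 s=0: L1-HIT | VC [13, 17, 20]
  [9] addr=0x89 blk=17 s=1: VC-HIT | VC [13, 9, 20]
  [10] addr=0x61 blk=12 s=0: L1-HIT | VC [13, 9, 20]
  [11] addr=0x8c blk=17 s=1: L1-HIT | VC [13, 9, 20]
  [12] addr=0xe6 blk=28 s=0: MISS | VC [13, 9, 20, 12]
  [13] addr=0x65 blk=12 s=0: VC-HIT | VC [13, 9, 20, 28]
  [14] addr=0x4a blk=9 s=1: VC-HIT | VC [13, 17, 20, 28]
  [15] addr=0xa1 blk=20 s=0: VC-HIT | VC [13, 17, 12, 28]

MISSES = 6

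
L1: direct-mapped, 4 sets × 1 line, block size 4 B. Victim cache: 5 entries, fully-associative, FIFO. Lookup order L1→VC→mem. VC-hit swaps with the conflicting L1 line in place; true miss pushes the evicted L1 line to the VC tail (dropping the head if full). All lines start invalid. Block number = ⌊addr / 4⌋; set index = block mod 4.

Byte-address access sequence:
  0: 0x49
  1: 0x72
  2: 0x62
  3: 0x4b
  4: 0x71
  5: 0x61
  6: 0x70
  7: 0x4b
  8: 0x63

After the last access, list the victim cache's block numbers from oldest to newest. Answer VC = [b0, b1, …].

  [0] addr=0x49 blk=18 s=2: MISS | VC []
  [1] addr=0x72 blk=28 s=0: MISS | VC []
  [2] addr=0x62 blk=24 s=0: MISS | VC [28]
  [3] addr=0x4b blk=18 s=2: L1-HIT | VC [28]
  [4] addr=0x71 blk=28 s=0: VC-HIT | VC [24]
  [5] addr=0x61 blk=24 s=0: VC-HIT | VC [28]
  [6] addr=0x70 blk=28 s=0: VC-HIT | VC [24]
  [7] addr=0x4b blk=18 s=2: L1-HIT | VC [24]
  [8] addr=0x63 blk=24 s=0: VC-HIT | VC [28]

VC = [28]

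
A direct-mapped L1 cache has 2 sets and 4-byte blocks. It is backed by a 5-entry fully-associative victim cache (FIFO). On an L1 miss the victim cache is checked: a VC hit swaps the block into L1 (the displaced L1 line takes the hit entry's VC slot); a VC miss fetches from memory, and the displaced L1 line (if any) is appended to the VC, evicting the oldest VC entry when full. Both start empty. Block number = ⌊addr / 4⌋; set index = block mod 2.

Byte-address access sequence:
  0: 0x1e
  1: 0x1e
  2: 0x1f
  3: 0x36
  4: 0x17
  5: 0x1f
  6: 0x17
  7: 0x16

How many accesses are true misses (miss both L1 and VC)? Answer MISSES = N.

0: 0x1e (blk 7, set 1) → MISS  vc=[]
1: 0x1e (blk 7, set 1) → L1-HIT  vc=[]
2: 0x1f (blk 7, set 1) → L1-HIT  vc=[]
3: 0x36 (blk 13, set 1) → MISS  vc=[7]
4: 0x17 (blk 5, set 1) → MISS  vc=[7, 13]
5: 0x1f (blk 7, set 1) → VC-HIT  vc=[5, 13]
6: 0x17 (blk 5, set 1) → VC-HIT  vc=[7, 13]
7: 0x16 (blk 5, set 1) → L1-HIT  vc=[7, 13]

MISSES = 3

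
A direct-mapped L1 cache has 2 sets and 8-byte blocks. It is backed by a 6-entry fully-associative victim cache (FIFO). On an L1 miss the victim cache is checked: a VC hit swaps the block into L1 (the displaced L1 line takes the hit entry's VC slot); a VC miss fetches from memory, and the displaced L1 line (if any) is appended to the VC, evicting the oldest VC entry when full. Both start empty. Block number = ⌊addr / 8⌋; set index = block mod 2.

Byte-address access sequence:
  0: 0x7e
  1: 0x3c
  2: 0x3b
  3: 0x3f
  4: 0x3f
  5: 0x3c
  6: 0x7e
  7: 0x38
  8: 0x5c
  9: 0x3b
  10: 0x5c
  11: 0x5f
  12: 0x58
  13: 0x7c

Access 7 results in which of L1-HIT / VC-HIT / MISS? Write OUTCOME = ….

OUTCOME = VC-HIT

#0 0x7e→b15/s1 MISS; vc=[]
#1 0x3c→b7/s1 MISS; vc=[15]
#2 0x3b→b7/s1 L1-HIT; vc=[15]
#3 0x3f→b7/s1 L1-HIT; vc=[15]
#4 0x3f→b7/s1 L1-HIT; vc=[15]
#5 0x3c→b7/s1 L1-HIT; vc=[15]
#6 0x7e→b15/s1 VC-HIT; vc=[7]
#7 0x38→b7/s1 VC-HIT; vc=[15]
#8 0x5c→b11/s1 MISS; vc=[15,7]
#9 0x3b→b7/s1 VC-HIT; vc=[15,11]
#10 0x5c→b11/s1 VC-HIT; vc=[15,7]
#11 0x5f→b11/s1 L1-HIT; vc=[15,7]
#12 0x58→b11/s1 L1-HIT; vc=[15,7]
#13 0x7c→b15/s1 VC-HIT; vc=[11,7]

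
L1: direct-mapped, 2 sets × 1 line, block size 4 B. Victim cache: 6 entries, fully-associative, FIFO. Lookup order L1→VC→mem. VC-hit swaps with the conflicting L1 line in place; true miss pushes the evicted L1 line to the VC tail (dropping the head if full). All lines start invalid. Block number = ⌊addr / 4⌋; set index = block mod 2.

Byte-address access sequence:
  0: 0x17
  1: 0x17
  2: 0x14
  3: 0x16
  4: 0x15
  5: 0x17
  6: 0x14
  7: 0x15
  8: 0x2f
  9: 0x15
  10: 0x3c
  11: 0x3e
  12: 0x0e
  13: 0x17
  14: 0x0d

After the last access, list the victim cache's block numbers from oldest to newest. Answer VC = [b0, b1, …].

  [0] addr=0x17 blk=5 s=1: MISS | VC []
  [1] addr=0x17 blk=5 s=1: L1-HIT | VC []
  [2] addr=0x14 blk=5 s=1: L1-HIT | VC []
  [3] addr=0x16 blk=5 s=1: L1-HIT | VC []
  [4] addr=0x15 blk=5 s=1: L1-HIT | VC []
  [5] addr=0x17 blk=5 s=1: L1-HIT | VC []
  [6] addr=0x14 blk=5 s=1: L1-HIT | VC []
  [7] addr=0x15 blk=5 s=1: L1-HIT | VC []
  [8] addr=0x2f blk=11 s=1: MISS | VC [5]
  [9] addr=0x15 blk=5 s=1: VC-HIT | VC [11]
  [10] addr=0x3c blk=15 s=1: MISS | VC [11, 5]
  [11] addr=0x3e blk=15 s=1: L1-HIT | VC [11, 5]
  [12] addr=0xe blk=3 s=1: MISS | VC [11, 5, 15]
  [13] addr=0x17 blk=5 s=1: VC-HIT | VC [11, 3, 15]
  [14] addr=0xd blk=3 s=1: VC-HIT | VC [11, 5, 15]

VC = [11, 5, 15]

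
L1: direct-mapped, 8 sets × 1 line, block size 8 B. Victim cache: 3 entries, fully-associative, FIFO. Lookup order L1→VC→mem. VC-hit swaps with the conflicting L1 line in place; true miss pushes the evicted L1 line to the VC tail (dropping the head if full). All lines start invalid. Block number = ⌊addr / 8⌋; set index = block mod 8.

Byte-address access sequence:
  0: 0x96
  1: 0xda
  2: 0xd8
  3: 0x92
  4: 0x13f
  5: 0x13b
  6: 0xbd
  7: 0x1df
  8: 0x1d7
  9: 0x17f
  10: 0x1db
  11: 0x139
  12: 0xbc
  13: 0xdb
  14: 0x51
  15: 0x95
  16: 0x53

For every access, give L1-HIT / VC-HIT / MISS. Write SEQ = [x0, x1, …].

SEQ = [MISS, MISS, L1-HIT, L1-HIT, MISS, L1-HIT, MISS, MISS, MISS, MISS, L1-HIT, MISS, VC-HIT, MISS, MISS, MISS, VC-HIT]

#0 0x96→b18/s2 MISS; vc=[]
#1 0xda→b27/s3 MISS; vc=[]
#2 0xd8→b27/s3 L1-HIT; vc=[]
#3 0x92→b18/s2 L1-HIT; vc=[]
#4 0x13f→b39/s7 MISS; vc=[]
#5 0x13b→b39/s7 L1-HIT; vc=[]
#6 0xbd→b23/s7 MISS; vc=[39]
#7 0x1df→b59/s3 MISS; vc=[39,27]
#8 0x1d7→b58/s2 MISS; vc=[39,27,18]
#9 0x17f→b47/s7 MISS; vc=[27,18,23]
#10 0x1db→b59/s3 L1-HIT; vc=[27,18,23]
#11 0x139→b39/s7 MISS; vc=[18,23,47]
#12 0xbc→b23/s7 VC-HIT; vc=[18,39,47]
#13 0xdb→b27/s3 MISS; vc=[39,47,59]
#14 0x51→b10/s2 MISS; vc=[47,59,58]
#15 0x95→b18/s2 MISS; vc=[59,58,10]
#16 0x53→b10/s2 VC-HIT; vc=[59,58,18]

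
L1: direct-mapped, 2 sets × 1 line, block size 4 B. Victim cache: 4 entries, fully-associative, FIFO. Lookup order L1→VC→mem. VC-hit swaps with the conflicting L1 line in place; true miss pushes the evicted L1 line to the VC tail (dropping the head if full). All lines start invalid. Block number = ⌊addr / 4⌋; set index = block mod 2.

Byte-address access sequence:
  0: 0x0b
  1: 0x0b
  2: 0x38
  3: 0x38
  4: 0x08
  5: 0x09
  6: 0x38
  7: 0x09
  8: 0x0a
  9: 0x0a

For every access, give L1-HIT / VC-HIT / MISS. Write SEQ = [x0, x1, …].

0: 0xb (blk 2, set 0) → MISS  vc=[]
1: 0xb (blk 2, set 0) → L1-HIT  vc=[]
2: 0x38 (blk 14, set 0) → MISS  vc=[2]
3: 0x38 (blk 14, set 0) → L1-HIT  vc=[2]
4: 0x8 (blk 2, set 0) → VC-HIT  vc=[14]
5: 0x9 (blk 2, set 0) → L1-HIT  vc=[14]
6: 0x38 (blk 14, set 0) → VC-HIT  vc=[2]
7: 0x9 (blk 2, set 0) → VC-HIT  vc=[14]
8: 0xa (blk 2, set 0) → L1-HIT  vc=[14]
9: 0xa (blk 2, set 0) → L1-HIT  vc=[14]

SEQ = [MISS, L1-HIT, MISS, L1-HIT, VC-HIT, L1-HIT, VC-HIT, VC-HIT, L1-HIT, L1-HIT]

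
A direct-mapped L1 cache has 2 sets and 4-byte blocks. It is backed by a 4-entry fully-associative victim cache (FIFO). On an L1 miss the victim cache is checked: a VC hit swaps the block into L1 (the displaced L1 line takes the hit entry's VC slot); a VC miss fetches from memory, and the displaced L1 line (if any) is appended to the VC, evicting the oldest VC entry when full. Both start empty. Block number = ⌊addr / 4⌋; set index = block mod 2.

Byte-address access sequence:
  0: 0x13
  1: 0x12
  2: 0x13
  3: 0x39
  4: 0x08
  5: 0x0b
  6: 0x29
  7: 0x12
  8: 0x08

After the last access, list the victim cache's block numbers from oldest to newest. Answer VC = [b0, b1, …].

0: 0x13 (blk 4, set 0) → MISS  vc=[]
1: 0x12 (blk 4, set 0) → L1-HIT  vc=[]
2: 0x13 (blk 4, set 0) → L1-HIT  vc=[]
3: 0x39 (blk 14, set 0) → MISS  vc=[4]
4: 0x8 (blk 2, set 0) → MISS  vc=[4, 14]
5: 0xb (blk 2, set 0) → L1-HIT  vc=[4, 14]
6: 0x29 (blk 10, set 0) → MISS  vc=[4, 14, 2]
7: 0x12 (blk 4, set 0) → VC-HIT  vc=[10, 14, 2]
8: 0x8 (blk 2, set 0) → VC-HIT  vc=[10, 14, 4]

VC = [10, 14, 4]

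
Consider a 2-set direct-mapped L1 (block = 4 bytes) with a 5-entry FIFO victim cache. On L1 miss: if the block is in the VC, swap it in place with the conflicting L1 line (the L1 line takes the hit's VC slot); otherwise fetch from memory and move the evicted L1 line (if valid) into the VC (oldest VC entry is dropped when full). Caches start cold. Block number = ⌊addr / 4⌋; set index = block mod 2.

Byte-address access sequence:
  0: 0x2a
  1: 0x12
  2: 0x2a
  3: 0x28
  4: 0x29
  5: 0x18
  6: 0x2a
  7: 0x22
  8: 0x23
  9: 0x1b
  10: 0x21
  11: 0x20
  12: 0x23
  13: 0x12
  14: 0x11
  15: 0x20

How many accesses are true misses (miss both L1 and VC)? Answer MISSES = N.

  [0] addr=0x2a blk=10 s=0: MISS | VC []
  [1] addr=0x12 blk=4 s=0: MISS | VC [10]
  [2] addr=0x2a blk=10 s=0: VC-HIT | VC [4]
  [3] addr=0x28 blk=10 s=0: L1-HIT | VC [4]
  [4] addr=0x29 blk=10 s=0: L1-HIT | VC [4]
  [5] addr=0x18 blk=6 s=0: MISS | VC [4, 10]
  [6] addr=0x2a blk=10 s=0: VC-HIT | VC [4, 6]
  [7] addr=0x22 blk=8 s=0: MISS | VC [4, 6, 10]
  [8] addr=0x23 blk=8 s=0: L1-HIT | VC [4, 6, 10]
  [9] addr=0x1b blk=6 s=0: VC-HIT | VC [4, 8, 10]
  [10] addr=0x21 blk=8 s=0: VC-HIT | VC [4, 6, 10]
  [11] addr=0x20 blk=8 s=0: L1-HIT | VC [4, 6, 10]
  [12] addr=0x23 blk=8 s=0: L1-HIT | VC [4, 6, 10]
  [13] addr=0x12 blk=4 s=0: VC-HIT | VC [8, 6, 10]
  [14] addr=0x11 blk=4 s=0: L1-HIT | VC [8, 6, 10]
  [15] addr=0x20 blk=8 s=0: VC-HIT | VC [4, 6, 10]

MISSES = 4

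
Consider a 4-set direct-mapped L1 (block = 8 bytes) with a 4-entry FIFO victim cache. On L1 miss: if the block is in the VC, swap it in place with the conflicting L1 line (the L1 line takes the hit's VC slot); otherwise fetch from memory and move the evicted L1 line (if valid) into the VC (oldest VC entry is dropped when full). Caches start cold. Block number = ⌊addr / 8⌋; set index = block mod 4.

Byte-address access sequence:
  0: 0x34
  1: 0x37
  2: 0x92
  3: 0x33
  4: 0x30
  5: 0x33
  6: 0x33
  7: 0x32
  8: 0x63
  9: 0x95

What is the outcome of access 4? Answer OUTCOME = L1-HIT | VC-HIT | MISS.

#0 0x34→b6/s2 MISS; vc=[]
#1 0x37→b6/s2 L1-HIT; vc=[]
#2 0x92→b18/s2 MISS; vc=[6]
#3 0x33→b6/s2 VC-HIT; vc=[18]
#4 0x30→b6/s2 L1-HIT; vc=[18]
#5 0x33→b6/s2 L1-HIT; vc=[18]
#6 0x33→b6/s2 L1-HIT; vc=[18]
#7 0x32→b6/s2 L1-HIT; vc=[18]
#8 0x63→b12/s0 MISS; vc=[18]
#9 0x95→b18/s2 VC-HIT; vc=[6]

OUTCOME = L1-HIT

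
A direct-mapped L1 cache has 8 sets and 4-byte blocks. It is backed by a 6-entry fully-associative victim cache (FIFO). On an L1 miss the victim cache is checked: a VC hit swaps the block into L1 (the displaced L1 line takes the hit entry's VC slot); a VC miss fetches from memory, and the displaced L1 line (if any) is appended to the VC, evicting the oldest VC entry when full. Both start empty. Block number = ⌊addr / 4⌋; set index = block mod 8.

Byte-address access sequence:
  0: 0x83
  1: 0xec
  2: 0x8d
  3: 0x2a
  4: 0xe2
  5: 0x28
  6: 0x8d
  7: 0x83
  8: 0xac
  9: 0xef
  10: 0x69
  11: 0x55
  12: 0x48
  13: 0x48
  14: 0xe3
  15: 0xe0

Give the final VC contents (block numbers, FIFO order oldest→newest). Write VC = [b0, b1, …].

VC = [43, 32, 35, 10, 26]

#0 0x83→b32/s0 MISS; vc=[]
#1 0xec→b59/s3 MISS; vc=[]
#2 0x8d→b35/s3 MISS; vc=[59]
#3 0x2a→b10/s2 MISS; vc=[59]
#4 0xe2→b56/s0 MISS; vc=[59,32]
#5 0x28→b10/s2 L1-HIT; vc=[59,32]
#6 0x8d→b35/s3 L1-HIT; vc=[59,32]
#7 0x83→b32/s0 VC-HIT; vc=[59,56]
#8 0xac→b43/s3 MISS; vc=[59,56,35]
#9 0xef→b59/s3 VC-HIT; vc=[43,56,35]
#10 0x69→b26/s2 MISS; vc=[43,56,35,10]
#11 0x55→b21/s5 MISS; vc=[43,56,35,10]
#12 0x48→b18/s2 MISS; vc=[43,56,35,10,26]
#13 0x48→b18/s2 L1-HIT; vc=[43,56,35,10,26]
#14 0xe3→b56/s0 VC-HIT; vc=[43,32,35,10,26]
#15 0xe0→b56/s0 L1-HIT; vc=[43,32,35,10,26]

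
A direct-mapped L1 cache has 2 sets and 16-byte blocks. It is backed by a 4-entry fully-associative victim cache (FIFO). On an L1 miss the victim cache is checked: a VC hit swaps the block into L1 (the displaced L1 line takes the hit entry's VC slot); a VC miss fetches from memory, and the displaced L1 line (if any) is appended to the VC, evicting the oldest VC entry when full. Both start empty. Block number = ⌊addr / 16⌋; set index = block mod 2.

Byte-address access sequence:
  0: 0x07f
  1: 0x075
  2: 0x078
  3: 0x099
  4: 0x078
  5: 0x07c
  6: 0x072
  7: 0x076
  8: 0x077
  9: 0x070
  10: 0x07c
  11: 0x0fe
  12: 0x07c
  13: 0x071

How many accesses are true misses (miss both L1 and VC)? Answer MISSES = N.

#0 0x7f→b7/s1 MISS; vc=[]
#1 0x75→b7/s1 L1-HIT; vc=[]
#2 0x78→b7/s1 L1-HIT; vc=[]
#3 0x99→b9/s1 MISS; vc=[7]
#4 0x78→b7/s1 VC-HIT; vc=[9]
#5 0x7c→b7/s1 L1-HIT; vc=[9]
#6 0x72→b7/s1 L1-HIT; vc=[9]
#7 0x76→b7/s1 L1-HIT; vc=[9]
#8 0x77→b7/s1 L1-HIT; vc=[9]
#9 0x70→b7/s1 L1-HIT; vc=[9]
#10 0x7c→b7/s1 L1-HIT; vc=[9]
#11 0xfe→b15/s1 MISS; vc=[9,7]
#12 0x7c→b7/s1 VC-HIT; vc=[9,15]
#13 0x71→b7/s1 L1-HIT; vc=[9,15]

MISSES = 3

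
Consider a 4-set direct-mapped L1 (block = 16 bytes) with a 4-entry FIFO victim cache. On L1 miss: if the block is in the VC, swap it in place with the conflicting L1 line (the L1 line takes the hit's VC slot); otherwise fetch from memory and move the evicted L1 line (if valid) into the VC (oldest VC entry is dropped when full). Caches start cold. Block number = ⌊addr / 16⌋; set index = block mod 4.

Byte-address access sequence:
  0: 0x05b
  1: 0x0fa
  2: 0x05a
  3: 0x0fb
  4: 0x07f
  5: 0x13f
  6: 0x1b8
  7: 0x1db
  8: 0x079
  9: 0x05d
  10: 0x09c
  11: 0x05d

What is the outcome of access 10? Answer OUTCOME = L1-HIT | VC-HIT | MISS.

OUTCOME = MISS

#0 0x5b→b5/s1 MISS; vc=[]
#1 0xfa→b15/s3 MISS; vc=[]
#2 0x5a→b5/s1 L1-HIT; vc=[]
#3 0xfb→b15/s3 L1-HIT; vc=[]
#4 0x7f→b7/s3 MISS; vc=[15]
#5 0x13f→b19/s3 MISS; vc=[15,7]
#6 0x1b8→b27/s3 MISS; vc=[15,7,19]
#7 0x1db→b29/s1 MISS; vc=[15,7,19,5]
#8 0x79→b7/s3 VC-HIT; vc=[15,27,19,5]
#9 0x5d→b5/s1 VC-HIT; vc=[15,27,19,29]
#10 0x9c→b9/s1 MISS; vc=[27,19,29,5]
#11 0x5d→b5/s1 VC-HIT; vc=[27,19,29,9]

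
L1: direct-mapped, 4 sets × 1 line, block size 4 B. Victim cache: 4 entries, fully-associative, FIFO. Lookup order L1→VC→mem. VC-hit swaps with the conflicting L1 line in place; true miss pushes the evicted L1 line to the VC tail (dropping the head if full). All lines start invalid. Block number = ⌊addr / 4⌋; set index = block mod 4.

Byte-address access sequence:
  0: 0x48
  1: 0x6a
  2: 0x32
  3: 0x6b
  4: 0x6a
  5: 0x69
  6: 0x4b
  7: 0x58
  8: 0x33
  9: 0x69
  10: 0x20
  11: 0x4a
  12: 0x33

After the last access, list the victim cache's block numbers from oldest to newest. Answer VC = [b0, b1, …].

VC = [22, 26, 8]

#0 0x48→b18/s2 MISS; vc=[]
#1 0x6a→b26/s2 MISS; vc=[18]
#2 0x32→b12/s0 MISS; vc=[18]
#3 0x6b→b26/s2 L1-HIT; vc=[18]
#4 0x6a→b26/s2 L1-HIT; vc=[18]
#5 0x69→b26/s2 L1-HIT; vc=[18]
#6 0x4b→b18/s2 VC-HIT; vc=[26]
#7 0x58→b22/s2 MISS; vc=[26,18]
#8 0x33→b12/s0 L1-HIT; vc=[26,18]
#9 0x69→b26/s2 VC-HIT; vc=[22,18]
#10 0x20→b8/s0 MISS; vc=[22,18,12]
#11 0x4a→b18/s2 VC-HIT; vc=[22,26,12]
#12 0x33→b12/s0 VC-HIT; vc=[22,26,8]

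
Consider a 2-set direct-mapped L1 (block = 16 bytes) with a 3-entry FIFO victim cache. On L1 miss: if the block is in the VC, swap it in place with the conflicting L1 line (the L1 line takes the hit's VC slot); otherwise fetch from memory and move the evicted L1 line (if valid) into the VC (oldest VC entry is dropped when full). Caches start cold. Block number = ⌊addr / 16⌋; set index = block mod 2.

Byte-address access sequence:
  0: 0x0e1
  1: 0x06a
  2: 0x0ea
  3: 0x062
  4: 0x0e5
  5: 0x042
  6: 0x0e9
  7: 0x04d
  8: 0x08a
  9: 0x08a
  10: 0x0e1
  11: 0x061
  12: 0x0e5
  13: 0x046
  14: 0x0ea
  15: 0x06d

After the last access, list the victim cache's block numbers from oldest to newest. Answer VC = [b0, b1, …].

#0 0xe1→b14/s0 MISS; vc=[]
#1 0x6a→b6/s0 MISS; vc=[14]
#2 0xea→b14/s0 VC-HIT; vc=[6]
#3 0x62→b6/s0 VC-HIT; vc=[14]
#4 0xe5→b14/s0 VC-HIT; vc=[6]
#5 0x42→b4/s0 MISS; vc=[6,14]
#6 0xe9→b14/s0 VC-HIT; vc=[6,4]
#7 0x4d→b4/s0 VC-HIT; vc=[6,14]
#8 0x8a→b8/s0 MISS; vc=[6,14,4]
#9 0x8a→b8/s0 L1-HIT; vc=[6,14,4]
#10 0xe1→b14/s0 VC-HIT; vc=[6,8,4]
#11 0x61→b6/s0 VC-HIT; vc=[14,8,4]
#12 0xe5→b14/s0 VC-HIT; vc=[6,8,4]
#13 0x46→b4/s0 VC-HIT; vc=[6,8,14]
#14 0xea→b14/s0 VC-HIT; vc=[6,8,4]
#15 0x6d→b6/s0 VC-HIT; vc=[14,8,4]

VC = [14, 8, 4]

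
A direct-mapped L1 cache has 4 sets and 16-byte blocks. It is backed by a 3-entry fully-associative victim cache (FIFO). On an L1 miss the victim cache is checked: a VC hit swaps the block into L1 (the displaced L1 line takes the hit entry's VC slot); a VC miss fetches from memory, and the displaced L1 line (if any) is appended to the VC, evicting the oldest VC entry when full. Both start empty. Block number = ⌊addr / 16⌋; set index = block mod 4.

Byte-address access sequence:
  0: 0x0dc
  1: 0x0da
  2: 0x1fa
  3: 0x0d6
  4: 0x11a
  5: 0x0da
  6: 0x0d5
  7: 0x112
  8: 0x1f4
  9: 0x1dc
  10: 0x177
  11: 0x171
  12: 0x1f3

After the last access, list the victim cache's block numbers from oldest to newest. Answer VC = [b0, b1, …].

  [0] addr=0xdc blk=13 s=1: MISS | VC []
  [1] addr=0xda blk=13 s=1: L1-HIT | VC []
  [2] addr=0x1fa blk=31 s=3: MISS | VC []
  [3] addr=0xd6 blk=13 s=1: L1-HIT | VC []
  [4] addr=0x11a blk=17 s=1: MISS | VC [13]
  [5] addr=0xda blk=13 s=1: VC-HIT | VC [17]
  [6] addr=0xd5 blk=13 s=1: L1-HIT | VC [17]
  [7] addr=0x112 blk=17 s=1: VC-HIT | VC [13]
  [8] addr=0x1f4 blk=31 s=3: L1-HIT | VC [13]
  [9] addr=0x1dc blk=29 s=1: MISS | VC [13, 17]
  [10] addr=0x177 blk=23 s=3: MISS | VC [13, 17, 31]
  [11] addr=0x171 blk=23 s=3: L1-HIT | VC [13, 17, 31]
  [12] addr=0x1f3 blk=31 s=3: VC-HIT | VC [13, 17, 23]

VC = [13, 17, 23]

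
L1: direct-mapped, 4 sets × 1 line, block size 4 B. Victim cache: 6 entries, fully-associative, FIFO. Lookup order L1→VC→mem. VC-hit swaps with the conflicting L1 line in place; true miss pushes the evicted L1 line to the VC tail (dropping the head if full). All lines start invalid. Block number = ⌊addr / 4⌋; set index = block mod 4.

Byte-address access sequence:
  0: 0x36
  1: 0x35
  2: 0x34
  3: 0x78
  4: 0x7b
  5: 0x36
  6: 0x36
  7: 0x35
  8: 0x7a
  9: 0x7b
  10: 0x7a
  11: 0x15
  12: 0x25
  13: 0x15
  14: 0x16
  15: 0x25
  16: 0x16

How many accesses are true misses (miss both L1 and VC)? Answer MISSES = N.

MISSES = 4

0: 0x36 (blk 13, set 1) → MISS  vc=[]
1: 0x35 (blk 13, set 1) → L1-HIT  vc=[]
2: 0x34 (blk 13, set 1) → L1-HIT  vc=[]
3: 0x78 (blk 30, set 2) → MISS  vc=[]
4: 0x7b (blk 30, set 2) → L1-HIT  vc=[]
5: 0x36 (blk 13, set 1) → L1-HIT  vc=[]
6: 0x36 (blk 13, set 1) → L1-HIT  vc=[]
7: 0x35 (blk 13, set 1) → L1-HIT  vc=[]
8: 0x7a (blk 30, set 2) → L1-HIT  vc=[]
9: 0x7b (blk 30, set 2) → L1-HIT  vc=[]
10: 0x7a (blk 30, set 2) → L1-HIT  vc=[]
11: 0x15 (blk 5, set 1) → MISS  vc=[13]
12: 0x25 (blk 9, set 1) → MISS  vc=[13, 5]
13: 0x15 (blk 5, set 1) → VC-HIT  vc=[13, 9]
14: 0x16 (blk 5, set 1) → L1-HIT  vc=[13, 9]
15: 0x25 (blk 9, set 1) → VC-HIT  vc=[13, 5]
16: 0x16 (blk 5, set 1) → VC-HIT  vc=[13, 9]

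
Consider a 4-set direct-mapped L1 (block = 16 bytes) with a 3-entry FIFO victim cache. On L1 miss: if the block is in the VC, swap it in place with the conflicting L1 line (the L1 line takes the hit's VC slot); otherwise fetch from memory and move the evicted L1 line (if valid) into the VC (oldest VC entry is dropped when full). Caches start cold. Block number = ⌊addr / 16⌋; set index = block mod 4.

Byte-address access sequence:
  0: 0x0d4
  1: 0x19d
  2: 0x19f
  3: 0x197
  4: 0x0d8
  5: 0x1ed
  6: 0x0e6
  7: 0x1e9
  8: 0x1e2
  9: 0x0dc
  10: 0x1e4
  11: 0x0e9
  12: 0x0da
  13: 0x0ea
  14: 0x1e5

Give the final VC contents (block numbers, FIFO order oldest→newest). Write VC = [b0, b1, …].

VC = [25, 14]

  [0] addr=0xd4 blk=13 s=1: MISS | VC []
  [1] addr=0x19d blk=25 s=1: MISS | VC [13]
  [2] addr=0x19f blk=25 s=1: L1-HIT | VC [13]
  [3] addr=0x197 blk=25 s=1: L1-HIT | VC [13]
  [4] addr=0xd8 blk=13 s=1: VC-HIT | VC [25]
  [5] addr=0x1ed blk=30 s=2: MISS | VC [25]
  [6] addr=0xe6 blk=14 s=2: MISS | VC [25, 30]
  [7] addr=0x1e9 blk=30 s=2: VC-HIT | VC [25, 14]
  [8] addr=0x1e2 blk=30 s=2: L1-HIT | VC [25, 14]
  [9] addr=0xdc blk=13 s=1: L1-HIT | VC [25, 14]
  [10] addr=0x1e4 blk=30 s=2: L1-HIT | VC [25, 14]
  [11] addr=0xe9 blk=14 s=2: VC-HIT | VC [25, 30]
  [12] addr=0xda blk=13 s=1: L1-HIT | VC [25, 30]
  [13] addr=0xea blk=14 s=2: L1-HIT | VC [25, 30]
  [14] addr=0x1e5 blk=30 s=2: VC-HIT | VC [25, 14]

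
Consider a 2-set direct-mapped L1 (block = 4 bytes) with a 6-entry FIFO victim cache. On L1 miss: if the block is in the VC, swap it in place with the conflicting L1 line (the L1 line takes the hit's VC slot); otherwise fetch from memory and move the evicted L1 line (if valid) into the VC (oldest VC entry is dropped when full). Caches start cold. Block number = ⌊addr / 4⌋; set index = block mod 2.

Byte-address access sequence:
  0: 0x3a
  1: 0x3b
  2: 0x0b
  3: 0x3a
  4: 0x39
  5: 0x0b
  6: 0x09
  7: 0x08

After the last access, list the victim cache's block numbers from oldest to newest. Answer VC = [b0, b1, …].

VC = [14]

  [0] addr=0x3a blk=14 s=0: MISS | VC []
  [1] addr=0x3b blk=14 s=0: L1-HIT | VC []
  [2] addr=0xb blk=2 s=0: MISS | VC [14]
  [3] addr=0x3a blk=14 s=0: VC-HIT | VC [2]
  [4] addr=0x39 blk=14 s=0: L1-HIT | VC [2]
  [5] addr=0xb blk=2 s=0: VC-HIT | VC [14]
  [6] addr=0x9 blk=2 s=0: L1-HIT | VC [14]
  [7] addr=0x8 blk=2 s=0: L1-HIT | VC [14]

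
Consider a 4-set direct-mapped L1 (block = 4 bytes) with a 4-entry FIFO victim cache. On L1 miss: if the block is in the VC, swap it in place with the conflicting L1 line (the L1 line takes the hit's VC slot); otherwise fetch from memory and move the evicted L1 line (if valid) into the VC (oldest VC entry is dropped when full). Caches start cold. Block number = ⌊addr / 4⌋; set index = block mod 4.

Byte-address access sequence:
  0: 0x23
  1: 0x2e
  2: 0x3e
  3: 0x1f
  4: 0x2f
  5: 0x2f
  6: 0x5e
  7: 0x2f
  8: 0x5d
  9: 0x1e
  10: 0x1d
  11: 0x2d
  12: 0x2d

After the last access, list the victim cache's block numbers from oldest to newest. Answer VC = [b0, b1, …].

VC = [23, 15, 7]

#0 0x23→b8/s0 MISS; vc=[]
#1 0x2e→b11/s3 MISS; vc=[]
#2 0x3e→b15/s3 MISS; vc=[11]
#3 0x1f→b7/s3 MISS; vc=[11,15]
#4 0x2f→b11/s3 VC-HIT; vc=[7,15]
#5 0x2f→b11/s3 L1-HIT; vc=[7,15]
#6 0x5e→b23/s3 MISS; vc=[7,15,11]
#7 0x2f→b11/s3 VC-HIT; vc=[7,15,23]
#8 0x5d→b23/s3 VC-HIT; vc=[7,15,11]
#9 0x1e→b7/s3 VC-HIT; vc=[23,15,11]
#10 0x1d→b7/s3 L1-HIT; vc=[23,15,11]
#11 0x2d→b11/s3 VC-HIT; vc=[23,15,7]
#12 0x2d→b11/s3 L1-HIT; vc=[23,15,7]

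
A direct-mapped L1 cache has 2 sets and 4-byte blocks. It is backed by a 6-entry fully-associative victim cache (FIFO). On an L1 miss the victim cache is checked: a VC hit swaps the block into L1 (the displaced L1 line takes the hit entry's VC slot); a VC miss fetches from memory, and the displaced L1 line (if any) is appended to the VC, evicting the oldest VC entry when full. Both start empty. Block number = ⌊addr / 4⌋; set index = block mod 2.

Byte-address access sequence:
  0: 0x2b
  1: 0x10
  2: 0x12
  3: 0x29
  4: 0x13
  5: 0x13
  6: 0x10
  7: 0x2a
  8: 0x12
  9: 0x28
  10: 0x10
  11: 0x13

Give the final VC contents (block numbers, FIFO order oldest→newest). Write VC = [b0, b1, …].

VC = [10]

  [0] addr=0x2b blk=10 s=0: MISS | VC []
  [1] addr=0x10 blk=4 s=0: MISS | VC [10]
  [2] addr=0x12 blk=4 s=0: L1-HIT | VC [10]
  [3] addr=0x29 blk=10 s=0: VC-HIT | VC [4]
  [4] addr=0x13 blk=4 s=0: VC-HIT | VC [10]
  [5] addr=0x13 blk=4 s=0: L1-HIT | VC [10]
  [6] addr=0x10 blk=4 s=0: L1-HIT | VC [10]
  [7] addr=0x2a blk=10 s=0: VC-HIT | VC [4]
  [8] addr=0x12 blk=4 s=0: VC-HIT | VC [10]
  [9] addr=0x28 blk=10 s=0: VC-HIT | VC [4]
  [10] addr=0x10 blk=4 s=0: VC-HIT | VC [10]
  [11] addr=0x13 blk=4 s=0: L1-HIT | VC [10]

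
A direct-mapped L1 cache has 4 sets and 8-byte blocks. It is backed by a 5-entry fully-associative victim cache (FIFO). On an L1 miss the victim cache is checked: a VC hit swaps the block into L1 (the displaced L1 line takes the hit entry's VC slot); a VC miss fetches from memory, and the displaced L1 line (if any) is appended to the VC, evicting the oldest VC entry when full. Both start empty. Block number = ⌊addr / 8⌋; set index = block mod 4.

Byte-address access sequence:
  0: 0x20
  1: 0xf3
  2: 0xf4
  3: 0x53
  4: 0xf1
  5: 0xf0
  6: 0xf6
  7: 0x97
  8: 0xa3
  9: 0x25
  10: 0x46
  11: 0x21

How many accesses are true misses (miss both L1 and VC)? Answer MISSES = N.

  [0] addr=0x20 blk=4 s=0: MISS | VC []
  [1] addr=0xf3 blk=30 s=2: MISS | VC []
  [2] addr=0xf4 blk=30 s=2: L1-HIT | VC []
  [3] addr=0x53 blk=10 s=2: MISS | VC [30]
  [4] addr=0xf1 blk=30 s=2: VC-HIT | VC [10]
  [5] addr=0xf0 blk=30 s=2: L1-HIT | VC [10]
  [6] addr=0xf6 blk=30 s=2: L1-HIT | VC [10]
  [7] addr=0x97 blk=18 s=2: MISS | VC [10, 30]
  [8] addr=0xa3 blk=20 s=0: MISS | VC [10, 30, 4]
  [9] addr=0x25 blk=4 s=0: VC-HIT | VC [10, 30, 20]
  [10] addr=0x46 blk=8 s=0: MISS | VC [10, 30, 20, 4]
  [11] addr=0x21 blk=4 s=0: VC-HIT | VC [10, 30, 20, 8]

MISSES = 6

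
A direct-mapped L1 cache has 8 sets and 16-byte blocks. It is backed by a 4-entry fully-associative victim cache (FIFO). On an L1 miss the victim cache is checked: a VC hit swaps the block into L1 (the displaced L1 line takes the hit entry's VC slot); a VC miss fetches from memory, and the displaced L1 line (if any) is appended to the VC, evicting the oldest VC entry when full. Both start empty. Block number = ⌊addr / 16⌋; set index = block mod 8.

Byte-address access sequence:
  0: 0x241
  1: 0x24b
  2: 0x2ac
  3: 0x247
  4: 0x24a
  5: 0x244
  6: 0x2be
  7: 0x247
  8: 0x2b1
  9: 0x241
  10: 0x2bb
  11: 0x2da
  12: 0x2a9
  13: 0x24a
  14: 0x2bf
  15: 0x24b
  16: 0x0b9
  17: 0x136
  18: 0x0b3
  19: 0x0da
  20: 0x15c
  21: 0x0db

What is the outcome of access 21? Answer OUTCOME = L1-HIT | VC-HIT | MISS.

OUTCOME = VC-HIT

0: 0x241 (blk 36, set 4) → MISS  vc=[]
1: 0x24b (blk 36, set 4) → L1-HIT  vc=[]
2: 0x2ac (blk 42, set 2) → MISS  vc=[]
3: 0x247 (blk 36, set 4) → L1-HIT  vc=[]
4: 0x24a (blk 36, set 4) → L1-HIT  vc=[]
5: 0x244 (blk 36, set 4) → L1-HIT  vc=[]
6: 0x2be (blk 43, set 3) → MISS  vc=[]
7: 0x247 (blk 36, set 4) → L1-HIT  vc=[]
8: 0x2b1 (blk 43, set 3) → L1-HIT  vc=[]
9: 0x241 (blk 36, set 4) → L1-HIT  vc=[]
10: 0x2bb (blk 43, set 3) → L1-HIT  vc=[]
11: 0x2da (blk 45, set 5) → MISS  vc=[]
12: 0x2a9 (blk 42, set 2) → L1-HIT  vc=[]
13: 0x24a (blk 36, set 4) → L1-HIT  vc=[]
14: 0x2bf (blk 43, set 3) → L1-HIT  vc=[]
15: 0x24b (blk 36, set 4) → L1-HIT  vc=[]
16: 0xb9 (blk 11, set 3) → MISS  vc=[43]
17: 0x136 (blk 19, set 3) → MISS  vc=[43, 11]
18: 0xb3 (blk 11, set 3) → VC-HIT  vc=[43, 19]
19: 0xda (blk 13, set 5) → MISS  vc=[43, 19, 45]
20: 0x15c (blk 21, set 5) → MISS  vc=[43, 19, 45, 13]
21: 0xdb (blk 13, set 5) → VC-HIT  vc=[43, 19, 45, 21]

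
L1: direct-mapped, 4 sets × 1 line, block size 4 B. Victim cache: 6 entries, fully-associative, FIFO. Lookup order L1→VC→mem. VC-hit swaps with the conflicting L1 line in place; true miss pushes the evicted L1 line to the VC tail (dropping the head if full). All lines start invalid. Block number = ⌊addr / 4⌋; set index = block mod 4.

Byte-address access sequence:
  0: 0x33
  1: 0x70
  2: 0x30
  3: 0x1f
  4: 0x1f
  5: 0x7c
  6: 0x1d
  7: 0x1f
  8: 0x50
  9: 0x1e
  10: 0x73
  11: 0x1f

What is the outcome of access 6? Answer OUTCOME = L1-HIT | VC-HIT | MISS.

0: 0x33 (blk 12, set 0) → MISS  vc=[]
1: 0x70 (blk 28, set 0) → MISS  vc=[12]
2: 0x30 (blk 12, set 0) → VC-HIT  vc=[28]
3: 0x1f (blk 7, set 3) → MISS  vc=[28]
4: 0x1f (blk 7, set 3) → L1-HIT  vc=[28]
5: 0x7c (blk 31, set 3) → MISS  vc=[28, 7]
6: 0x1d (blk 7, set 3) → VC-HIT  vc=[28, 31]
7: 0x1f (blk 7, set 3) → L1-HIT  vc=[28, 31]
8: 0x50 (blk 20, set 0) → MISS  vc=[28, 31, 12]
9: 0x1e (blk 7, set 3) → L1-HIT  vc=[28, 31, 12]
10: 0x73 (blk 28, set 0) → VC-HIT  vc=[20, 31, 12]
11: 0x1f (blk 7, set 3) → L1-HIT  vc=[20, 31, 12]

OUTCOME = VC-HIT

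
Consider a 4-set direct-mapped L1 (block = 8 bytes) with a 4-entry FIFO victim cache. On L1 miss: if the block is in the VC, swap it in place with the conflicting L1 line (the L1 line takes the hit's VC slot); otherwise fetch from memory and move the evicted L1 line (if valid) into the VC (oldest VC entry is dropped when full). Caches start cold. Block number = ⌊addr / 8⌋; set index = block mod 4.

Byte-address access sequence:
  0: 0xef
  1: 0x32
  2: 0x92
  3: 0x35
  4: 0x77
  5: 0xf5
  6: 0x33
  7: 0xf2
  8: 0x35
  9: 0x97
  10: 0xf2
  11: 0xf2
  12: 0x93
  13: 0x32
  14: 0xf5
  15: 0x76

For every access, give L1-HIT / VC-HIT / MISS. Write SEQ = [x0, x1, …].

#0 0xef→b29/s1 MISS; vc=[]
#1 0x32→b6/s2 MISS; vc=[]
#2 0x92→b18/s2 MISS; vc=[6]
#3 0x35→b6/s2 VC-HIT; vc=[18]
#4 0x77→b14/s2 MISS; vc=[18,6]
#5 0xf5→b30/s2 MISS; vc=[18,6,14]
#6 0x33→b6/s2 VC-HIT; vc=[18,30,14]
#7 0xf2→b30/s2 VC-HIT; vc=[18,6,14]
#8 0x35→b6/s2 VC-HIT; vc=[18,30,14]
#9 0x97→b18/s2 VC-HIT; vc=[6,30,14]
#10 0xf2→b30/s2 VC-HIT; vc=[6,18,14]
#11 0xf2→b30/s2 L1-HIT; vc=[6,18,14]
#12 0x93→b18/s2 VC-HIT; vc=[6,30,14]
#13 0x32→b6/s2 VC-HIT; vc=[18,30,14]
#14 0xf5→b30/s2 VC-HIT; vc=[18,6,14]
#15 0x76→b14/s2 VC-HIT; vc=[18,6,30]

SEQ = [MISS, MISS, MISS, VC-HIT, MISS, MISS, VC-HIT, VC-HIT, VC-HIT, VC-HIT, VC-HIT, L1-HIT, VC-HIT, VC-HIT, VC-HIT, VC-HIT]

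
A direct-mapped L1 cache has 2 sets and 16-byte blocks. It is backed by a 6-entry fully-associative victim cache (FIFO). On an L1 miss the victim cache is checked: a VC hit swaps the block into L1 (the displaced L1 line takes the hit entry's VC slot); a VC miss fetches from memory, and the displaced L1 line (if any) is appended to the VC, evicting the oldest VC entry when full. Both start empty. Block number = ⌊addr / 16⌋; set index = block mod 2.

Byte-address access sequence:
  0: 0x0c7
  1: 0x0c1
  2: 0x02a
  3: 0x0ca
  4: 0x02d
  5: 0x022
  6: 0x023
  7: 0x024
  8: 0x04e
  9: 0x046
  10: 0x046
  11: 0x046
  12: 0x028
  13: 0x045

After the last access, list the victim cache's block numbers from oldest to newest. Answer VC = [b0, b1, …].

#0 0xc7→b12/s0 MISS; vc=[]
#1 0xc1→b12/s0 L1-HIT; vc=[]
#2 0x2a→b2/s0 MISS; vc=[12]
#3 0xca→b12/s0 VC-HIT; vc=[2]
#4 0x2d→b2/s0 VC-HIT; vc=[12]
#5 0x22→b2/s0 L1-HIT; vc=[12]
#6 0x23→b2/s0 L1-HIT; vc=[12]
#7 0x24→b2/s0 L1-HIT; vc=[12]
#8 0x4e→b4/s0 MISS; vc=[12,2]
#9 0x46→b4/s0 L1-HIT; vc=[12,2]
#10 0x46→b4/s0 L1-HIT; vc=[12,2]
#11 0x46→b4/s0 L1-HIT; vc=[12,2]
#12 0x28→b2/s0 VC-HIT; vc=[12,4]
#13 0x45→b4/s0 VC-HIT; vc=[12,2]

VC = [12, 2]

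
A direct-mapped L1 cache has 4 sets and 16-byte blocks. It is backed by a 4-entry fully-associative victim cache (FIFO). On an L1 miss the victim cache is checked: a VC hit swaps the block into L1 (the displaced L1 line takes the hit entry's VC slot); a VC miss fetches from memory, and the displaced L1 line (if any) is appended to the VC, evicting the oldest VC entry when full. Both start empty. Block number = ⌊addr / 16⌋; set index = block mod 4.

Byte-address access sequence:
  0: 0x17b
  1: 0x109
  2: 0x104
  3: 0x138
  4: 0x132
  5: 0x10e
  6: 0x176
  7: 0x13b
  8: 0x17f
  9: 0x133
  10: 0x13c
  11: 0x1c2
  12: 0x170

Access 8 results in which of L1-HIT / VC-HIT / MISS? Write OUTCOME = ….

#0 0x17b→b23/s3 MISS; vc=[]
#1 0x109→b16/s0 MISS; vc=[]
#2 0x104→b16/s0 L1-HIT; vc=[]
#3 0x138→b19/s3 MISS; vc=[23]
#4 0x132→b19/s3 L1-HIT; vc=[23]
#5 0x10e→b16/s0 L1-HIT; vc=[23]
#6 0x176→b23/s3 VC-HIT; vc=[19]
#7 0x13b→b19/s3 VC-HIT; vc=[23]
#8 0x17f→b23/s3 VC-HIT; vc=[19]
#9 0x133→b19/s3 VC-HIT; vc=[23]
#10 0x13c→b19/s3 L1-HIT; vc=[23]
#11 0x1c2→b28/s0 MISS; vc=[23,16]
#12 0x170→b23/s3 VC-HIT; vc=[19,16]

OUTCOME = VC-HIT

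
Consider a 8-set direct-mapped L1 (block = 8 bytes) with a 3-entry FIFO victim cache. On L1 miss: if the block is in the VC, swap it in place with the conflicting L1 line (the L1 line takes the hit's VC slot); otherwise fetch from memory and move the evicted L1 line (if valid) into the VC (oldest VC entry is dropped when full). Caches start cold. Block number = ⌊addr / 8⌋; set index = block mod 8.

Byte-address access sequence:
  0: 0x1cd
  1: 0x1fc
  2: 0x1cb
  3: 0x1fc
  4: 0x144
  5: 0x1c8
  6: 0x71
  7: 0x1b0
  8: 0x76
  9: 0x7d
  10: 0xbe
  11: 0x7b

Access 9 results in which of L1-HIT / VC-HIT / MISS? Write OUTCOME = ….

OUTCOME = MISS

#0 0x1cd→b57/s1 MISS; vc=[]
#1 0x1fc→b63/s7 MISS; vc=[]
#2 0x1cb→b57/s1 L1-HIT; vc=[]
#3 0x1fc→b63/s7 L1-HIT; vc=[]
#4 0x144→b40/s0 MISS; vc=[]
#5 0x1c8→b57/s1 L1-HIT; vc=[]
#6 0x71→b14/s6 MISS; vc=[]
#7 0x1b0→b54/s6 MISS; vc=[14]
#8 0x76→b14/s6 VC-HIT; vc=[54]
#9 0x7d→b15/s7 MISS; vc=[54,63]
#10 0xbe→b23/s7 MISS; vc=[54,63,15]
#11 0x7b→b15/s7 VC-HIT; vc=[54,63,23]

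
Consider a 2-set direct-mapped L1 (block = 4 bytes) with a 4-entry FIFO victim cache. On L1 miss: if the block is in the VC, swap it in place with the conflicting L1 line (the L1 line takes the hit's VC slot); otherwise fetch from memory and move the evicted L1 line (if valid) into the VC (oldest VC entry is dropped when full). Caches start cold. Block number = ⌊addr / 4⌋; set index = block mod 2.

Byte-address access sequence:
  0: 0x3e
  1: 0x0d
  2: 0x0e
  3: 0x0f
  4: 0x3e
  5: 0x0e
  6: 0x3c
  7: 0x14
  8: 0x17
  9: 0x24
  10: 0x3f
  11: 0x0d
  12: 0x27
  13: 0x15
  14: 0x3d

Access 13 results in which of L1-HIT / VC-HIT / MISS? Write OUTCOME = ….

#0 0x3e→b15/s1 MISS; vc=[]
#1 0xd→b3/s1 MISS; vc=[15]
#2 0xe→b3/s1 L1-HIT; vc=[15]
#3 0xf→b3/s1 L1-HIT; vc=[15]
#4 0x3e→b15/s1 VC-HIT; vc=[3]
#5 0xe→b3/s1 VC-HIT; vc=[15]
#6 0x3c→b15/s1 VC-HIT; vc=[3]
#7 0x14→b5/s1 MISS; vc=[3,15]
#8 0x17→b5/s1 L1-HIT; vc=[3,15]
#9 0x24→b9/s1 MISS; vc=[3,15,5]
#10 0x3f→b15/s1 VC-HIT; vc=[3,9,5]
#11 0xd→b3/s1 VC-HIT; vc=[15,9,5]
#12 0x27→b9/s1 VC-HIT; vc=[15,3,5]
#13 0x15→b5/s1 VC-HIT; vc=[15,3,9]
#14 0x3d→b15/s1 VC-HIT; vc=[5,3,9]

OUTCOME = VC-HIT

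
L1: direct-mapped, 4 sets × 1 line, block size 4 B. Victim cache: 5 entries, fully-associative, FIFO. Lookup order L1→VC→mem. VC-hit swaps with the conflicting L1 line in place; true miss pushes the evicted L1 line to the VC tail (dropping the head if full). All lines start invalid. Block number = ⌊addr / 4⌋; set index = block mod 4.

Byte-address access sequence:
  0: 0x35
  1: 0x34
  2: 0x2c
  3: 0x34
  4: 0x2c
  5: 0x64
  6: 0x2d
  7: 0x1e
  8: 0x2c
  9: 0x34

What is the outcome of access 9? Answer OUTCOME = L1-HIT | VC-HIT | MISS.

OUTCOME = VC-HIT

#0 0x35→b13/s1 MISS; vc=[]
#1 0x34→b13/s1 L1-HIT; vc=[]
#2 0x2c→b11/s3 MISS; vc=[]
#3 0x34→b13/s1 L1-HIT; vc=[]
#4 0x2c→b11/s3 L1-HIT; vc=[]
#5 0x64→b25/s1 MISS; vc=[13]
#6 0x2d→b11/s3 L1-HIT; vc=[13]
#7 0x1e→b7/s3 MISS; vc=[13,11]
#8 0x2c→b11/s3 VC-HIT; vc=[13,7]
#9 0x34→b13/s1 VC-HIT; vc=[25,7]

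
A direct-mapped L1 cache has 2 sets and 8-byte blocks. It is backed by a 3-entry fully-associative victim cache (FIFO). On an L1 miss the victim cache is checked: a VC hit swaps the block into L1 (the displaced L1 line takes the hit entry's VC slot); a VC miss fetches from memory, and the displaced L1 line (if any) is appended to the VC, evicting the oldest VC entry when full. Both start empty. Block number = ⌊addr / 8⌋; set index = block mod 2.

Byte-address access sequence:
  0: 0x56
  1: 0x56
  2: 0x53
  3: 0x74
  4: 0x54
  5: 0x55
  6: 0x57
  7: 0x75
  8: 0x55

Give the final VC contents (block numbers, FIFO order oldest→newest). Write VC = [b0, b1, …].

  [0] addr=0x56 blk=10 s=0: MISS | VC []
  [1] addr=0x56 blk=10 s=0: L1-HIT | VC []
  [2] addr=0x53 blk=10 s=0: L1-HIT | VC []
  [3] addr=0x74 blk=14 s=0: MISS | VC [10]
  [4] addr=0x54 blk=10 s=0: VC-HIT | VC [14]
  [5] addr=0x55 blk=10 s=0: L1-HIT | VC [14]
  [6] addr=0x57 blk=10 s=0: L1-HIT | VC [14]
  [7] addr=0x75 blk=14 s=0: VC-HIT | VC [10]
  [8] addr=0x55 blk=10 s=0: VC-HIT | VC [14]

VC = [14]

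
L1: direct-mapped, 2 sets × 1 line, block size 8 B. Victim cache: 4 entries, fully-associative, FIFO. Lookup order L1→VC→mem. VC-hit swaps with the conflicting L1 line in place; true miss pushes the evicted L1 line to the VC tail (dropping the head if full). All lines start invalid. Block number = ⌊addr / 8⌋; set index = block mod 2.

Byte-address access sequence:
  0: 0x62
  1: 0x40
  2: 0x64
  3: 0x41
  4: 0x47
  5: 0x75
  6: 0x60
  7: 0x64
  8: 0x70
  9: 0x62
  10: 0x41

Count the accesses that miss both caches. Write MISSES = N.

0: 0x62 (blk 12, set 0) → MISS  vc=[]
1: 0x40 (blk 8, set 0) → MISS  vc=[12]
2: 0x64 (blk 12, set 0) → VC-HIT  vc=[8]
3: 0x41 (blk 8, set 0) → VC-HIT  vc=[12]
4: 0x47 (blk 8, set 0) → L1-HIT  vc=[12]
5: 0x75 (blk 14, set 0) → MISS  vc=[12, 8]
6: 0x60 (blk 12, set 0) → VC-HIT  vc=[14, 8]
7: 0x64 (blk 12, set 0) → L1-HIT  vc=[14, 8]
8: 0x70 (blk 14, set 0) → VC-HIT  vc=[12, 8]
9: 0x62 (blk 12, set 0) → VC-HIT  vc=[14, 8]
10: 0x41 (blk 8, set 0) → VC-HIT  vc=[14, 12]

MISSES = 3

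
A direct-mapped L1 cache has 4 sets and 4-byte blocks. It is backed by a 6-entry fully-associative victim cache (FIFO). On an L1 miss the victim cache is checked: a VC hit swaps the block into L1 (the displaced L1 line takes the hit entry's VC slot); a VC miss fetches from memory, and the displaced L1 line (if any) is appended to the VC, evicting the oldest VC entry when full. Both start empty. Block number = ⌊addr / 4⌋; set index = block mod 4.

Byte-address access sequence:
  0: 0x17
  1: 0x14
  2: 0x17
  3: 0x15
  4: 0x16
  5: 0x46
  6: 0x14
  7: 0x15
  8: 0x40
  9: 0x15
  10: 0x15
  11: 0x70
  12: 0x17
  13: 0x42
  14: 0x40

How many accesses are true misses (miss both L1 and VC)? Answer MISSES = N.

#0 0x17→b5/s1 MISS; vc=[]
#1 0x14→b5/s1 L1-HIT; vc=[]
#2 0x17→b5/s1 L1-HIT; vc=[]
#3 0x15→b5/s1 L1-HIT; vc=[]
#4 0x16→b5/s1 L1-HIT; vc=[]
#5 0x46→b17/s1 MISS; vc=[5]
#6 0x14→b5/s1 VC-HIT; vc=[17]
#7 0x15→b5/s1 L1-HIT; vc=[17]
#8 0x40→b16/s0 MISS; vc=[17]
#9 0x15→b5/s1 L1-HIT; vc=[17]
#10 0x15→b5/s1 L1-HIT; vc=[17]
#11 0x70→b28/s0 MISS; vc=[17,16]
#12 0x17→b5/s1 L1-HIT; vc=[17,16]
#13 0x42→b16/s0 VC-HIT; vc=[17,28]
#14 0x40→b16/s0 L1-HIT; vc=[17,28]

MISSES = 4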